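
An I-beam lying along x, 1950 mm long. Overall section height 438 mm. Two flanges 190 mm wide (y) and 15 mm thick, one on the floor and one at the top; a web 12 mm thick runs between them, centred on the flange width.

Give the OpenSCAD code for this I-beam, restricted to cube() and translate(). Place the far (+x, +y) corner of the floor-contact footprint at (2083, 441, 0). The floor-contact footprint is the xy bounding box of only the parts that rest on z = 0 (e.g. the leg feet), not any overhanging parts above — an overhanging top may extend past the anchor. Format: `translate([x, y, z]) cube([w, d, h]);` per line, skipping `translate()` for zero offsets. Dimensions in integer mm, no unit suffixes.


translate([133, 251, 0]) cube([1950, 190, 15]);
translate([133, 340, 15]) cube([1950, 12, 408]);
translate([133, 251, 423]) cube([1950, 190, 15]);


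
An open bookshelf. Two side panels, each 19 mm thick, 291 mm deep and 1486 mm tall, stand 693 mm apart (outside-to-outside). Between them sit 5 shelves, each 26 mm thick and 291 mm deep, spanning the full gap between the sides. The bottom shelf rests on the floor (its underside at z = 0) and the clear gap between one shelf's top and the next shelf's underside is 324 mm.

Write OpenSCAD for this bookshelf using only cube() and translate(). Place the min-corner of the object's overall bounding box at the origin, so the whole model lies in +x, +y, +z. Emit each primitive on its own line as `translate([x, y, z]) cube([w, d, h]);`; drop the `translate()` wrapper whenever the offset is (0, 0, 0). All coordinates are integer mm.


cube([19, 291, 1486]);
translate([674, 0, 0]) cube([19, 291, 1486]);
translate([19, 0, 0]) cube([655, 291, 26]);
translate([19, 0, 350]) cube([655, 291, 26]);
translate([19, 0, 700]) cube([655, 291, 26]);
translate([19, 0, 1050]) cube([655, 291, 26]);
translate([19, 0, 1400]) cube([655, 291, 26]);


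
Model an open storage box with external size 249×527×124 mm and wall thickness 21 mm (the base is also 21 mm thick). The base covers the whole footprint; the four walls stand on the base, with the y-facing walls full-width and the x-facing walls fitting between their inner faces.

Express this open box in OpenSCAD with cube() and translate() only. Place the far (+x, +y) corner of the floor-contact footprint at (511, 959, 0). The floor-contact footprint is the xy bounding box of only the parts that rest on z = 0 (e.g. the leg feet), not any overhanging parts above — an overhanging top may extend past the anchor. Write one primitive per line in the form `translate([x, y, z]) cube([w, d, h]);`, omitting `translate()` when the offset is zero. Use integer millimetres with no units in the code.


translate([262, 432, 0]) cube([249, 527, 21]);
translate([262, 432, 21]) cube([249, 21, 103]);
translate([262, 938, 21]) cube([249, 21, 103]);
translate([262, 453, 21]) cube([21, 485, 103]);
translate([490, 453, 21]) cube([21, 485, 103]);


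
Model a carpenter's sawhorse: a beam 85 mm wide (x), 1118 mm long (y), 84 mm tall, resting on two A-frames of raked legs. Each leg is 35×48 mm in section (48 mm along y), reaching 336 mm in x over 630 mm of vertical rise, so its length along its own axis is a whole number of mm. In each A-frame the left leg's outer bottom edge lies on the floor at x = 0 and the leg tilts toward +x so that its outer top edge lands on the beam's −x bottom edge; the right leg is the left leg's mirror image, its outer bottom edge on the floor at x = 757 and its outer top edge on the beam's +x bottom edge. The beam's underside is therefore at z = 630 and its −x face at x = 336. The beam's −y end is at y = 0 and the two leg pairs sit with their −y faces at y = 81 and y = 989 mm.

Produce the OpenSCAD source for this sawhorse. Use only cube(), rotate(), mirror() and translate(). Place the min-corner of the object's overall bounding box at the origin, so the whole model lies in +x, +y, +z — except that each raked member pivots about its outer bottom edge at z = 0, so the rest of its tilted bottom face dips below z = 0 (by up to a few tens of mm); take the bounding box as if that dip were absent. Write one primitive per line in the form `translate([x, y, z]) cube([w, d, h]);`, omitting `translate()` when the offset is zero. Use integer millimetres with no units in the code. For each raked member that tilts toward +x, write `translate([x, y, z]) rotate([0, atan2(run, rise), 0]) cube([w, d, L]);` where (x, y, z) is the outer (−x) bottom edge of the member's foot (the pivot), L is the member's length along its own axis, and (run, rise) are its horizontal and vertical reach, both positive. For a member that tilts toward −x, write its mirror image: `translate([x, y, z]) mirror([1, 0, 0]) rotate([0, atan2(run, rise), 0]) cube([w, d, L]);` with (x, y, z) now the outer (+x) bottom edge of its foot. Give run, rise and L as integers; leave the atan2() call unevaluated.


translate([336, 0, 630]) cube([85, 1118, 84]);
translate([0, 81, 0]) rotate([0, atan2(336, 630), 0]) cube([35, 48, 714]);
translate([757, 81, 0]) mirror([1, 0, 0]) rotate([0, atan2(336, 630), 0]) cube([35, 48, 714]);
translate([0, 989, 0]) rotate([0, atan2(336, 630), 0]) cube([35, 48, 714]);
translate([757, 989, 0]) mirror([1, 0, 0]) rotate([0, atan2(336, 630), 0]) cube([35, 48, 714]);


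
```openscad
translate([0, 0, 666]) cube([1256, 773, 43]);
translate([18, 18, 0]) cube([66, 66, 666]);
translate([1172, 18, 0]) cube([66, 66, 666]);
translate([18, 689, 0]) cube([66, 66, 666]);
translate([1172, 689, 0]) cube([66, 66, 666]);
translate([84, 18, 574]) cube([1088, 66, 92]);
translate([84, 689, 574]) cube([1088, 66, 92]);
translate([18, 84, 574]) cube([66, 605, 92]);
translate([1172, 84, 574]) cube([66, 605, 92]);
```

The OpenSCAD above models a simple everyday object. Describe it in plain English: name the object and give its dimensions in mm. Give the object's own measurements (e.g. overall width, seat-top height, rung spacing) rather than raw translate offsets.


A rectangular dining table. The top is 1256×773×43 mm with its upper surface at z = 709 mm. It stands on four 66×66 mm square legs, each inset 18 mm from the nearest pair of top edges, running from the floor to the underside of the top. Four apron rails, 66 mm thick and 92 mm tall, run between adjacent legs with their top edges flush with the underside of the top and their outer faces flush with the legs' outer faces.


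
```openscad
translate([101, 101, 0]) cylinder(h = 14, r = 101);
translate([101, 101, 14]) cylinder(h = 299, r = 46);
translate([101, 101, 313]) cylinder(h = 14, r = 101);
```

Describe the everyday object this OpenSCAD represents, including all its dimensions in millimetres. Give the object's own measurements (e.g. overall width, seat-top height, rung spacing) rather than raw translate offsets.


A spool: two coaxial disc flanges of radius 101 mm and thickness 14 mm, joined by a core cylinder of radius 46 mm and height 299 mm. The lower flange rests on z = 0 and the three cylinders share a vertical axis.


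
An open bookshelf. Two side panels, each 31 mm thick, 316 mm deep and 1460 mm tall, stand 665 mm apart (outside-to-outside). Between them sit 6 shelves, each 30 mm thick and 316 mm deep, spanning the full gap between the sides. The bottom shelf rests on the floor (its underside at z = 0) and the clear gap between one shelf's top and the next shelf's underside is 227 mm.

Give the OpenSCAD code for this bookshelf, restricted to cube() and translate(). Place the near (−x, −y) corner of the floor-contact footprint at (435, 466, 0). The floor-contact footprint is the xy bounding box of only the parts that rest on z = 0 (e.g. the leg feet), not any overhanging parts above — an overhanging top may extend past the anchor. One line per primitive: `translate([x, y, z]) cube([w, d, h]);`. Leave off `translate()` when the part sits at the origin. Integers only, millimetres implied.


translate([435, 466, 0]) cube([31, 316, 1460]);
translate([1069, 466, 0]) cube([31, 316, 1460]);
translate([466, 466, 0]) cube([603, 316, 30]);
translate([466, 466, 257]) cube([603, 316, 30]);
translate([466, 466, 514]) cube([603, 316, 30]);
translate([466, 466, 771]) cube([603, 316, 30]);
translate([466, 466, 1028]) cube([603, 316, 30]);
translate([466, 466, 1285]) cube([603, 316, 30]);


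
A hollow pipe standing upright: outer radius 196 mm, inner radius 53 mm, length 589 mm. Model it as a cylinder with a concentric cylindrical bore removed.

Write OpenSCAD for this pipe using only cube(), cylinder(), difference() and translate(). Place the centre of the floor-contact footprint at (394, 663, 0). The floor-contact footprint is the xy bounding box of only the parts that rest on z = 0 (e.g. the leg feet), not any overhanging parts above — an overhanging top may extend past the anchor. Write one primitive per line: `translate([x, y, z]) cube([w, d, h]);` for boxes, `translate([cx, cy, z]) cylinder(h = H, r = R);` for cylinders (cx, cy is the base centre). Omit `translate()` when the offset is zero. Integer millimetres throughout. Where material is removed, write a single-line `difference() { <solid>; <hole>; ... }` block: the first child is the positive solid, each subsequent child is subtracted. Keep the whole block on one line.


difference() { translate([394, 663, 0]) cylinder(h = 589, r = 196); translate([394, 663, 0]) cylinder(h = 589, r = 53); }


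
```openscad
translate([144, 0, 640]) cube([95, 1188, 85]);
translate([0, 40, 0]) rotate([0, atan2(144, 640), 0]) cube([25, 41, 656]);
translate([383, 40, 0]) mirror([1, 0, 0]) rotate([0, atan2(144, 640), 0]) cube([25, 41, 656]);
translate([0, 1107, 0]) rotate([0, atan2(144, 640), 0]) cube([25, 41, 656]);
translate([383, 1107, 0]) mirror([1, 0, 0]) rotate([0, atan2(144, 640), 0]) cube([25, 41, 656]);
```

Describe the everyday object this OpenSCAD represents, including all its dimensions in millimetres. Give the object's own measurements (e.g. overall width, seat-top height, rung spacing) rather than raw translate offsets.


A sawhorse. A 95×1188×85 mm beam (x, y, z) sits on two A-frame leg pairs. Each pair is two raked legs of 25×41 mm section (41 mm along y) splaying symmetrically in x. Each leg rises 640 mm vertically over 144 mm of horizontal reach and is 656 mm long along its own axis. Every leg's outer bottom edge rests on the floor and its outer top edge meets a bottom edge of the beam — the left legs (tilting toward +x) meet the beam's −x bottom edge, the right legs (their mirror images, tilting toward −x) meet its +x bottom edge — so the leg tops tuck under the beam, the beam's underside is 640 mm above the floor, and the feet are 383 mm apart outside-to-outside with the beam centred between them. The two leg pairs are set in 40 mm from either end of the beam.


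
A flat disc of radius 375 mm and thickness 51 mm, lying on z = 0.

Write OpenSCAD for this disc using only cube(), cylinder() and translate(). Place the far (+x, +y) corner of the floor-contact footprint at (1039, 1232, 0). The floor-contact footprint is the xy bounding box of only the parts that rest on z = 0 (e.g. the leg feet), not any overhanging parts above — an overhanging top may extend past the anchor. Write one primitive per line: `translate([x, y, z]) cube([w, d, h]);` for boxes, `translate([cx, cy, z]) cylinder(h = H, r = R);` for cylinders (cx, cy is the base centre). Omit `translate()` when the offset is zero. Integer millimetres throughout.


translate([664, 857, 0]) cylinder(h = 51, r = 375);


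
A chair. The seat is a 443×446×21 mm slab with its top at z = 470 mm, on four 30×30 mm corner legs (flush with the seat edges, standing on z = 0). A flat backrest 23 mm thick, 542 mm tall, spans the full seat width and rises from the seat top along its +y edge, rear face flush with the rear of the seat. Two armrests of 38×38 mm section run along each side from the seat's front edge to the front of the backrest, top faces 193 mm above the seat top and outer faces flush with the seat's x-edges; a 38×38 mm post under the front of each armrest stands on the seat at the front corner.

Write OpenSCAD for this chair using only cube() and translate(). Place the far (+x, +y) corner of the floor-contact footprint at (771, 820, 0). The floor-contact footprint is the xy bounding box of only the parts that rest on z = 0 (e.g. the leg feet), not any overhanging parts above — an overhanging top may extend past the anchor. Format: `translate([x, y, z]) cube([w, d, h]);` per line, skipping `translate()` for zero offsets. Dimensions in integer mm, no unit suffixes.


// leg_h = 470 - 21 = 449
// arm post h = 193 - 38 = 155
translate([328, 374, 449]) cube([443, 446, 21]);
translate([328, 374, 0]) cube([30, 30, 449]);
translate([741, 374, 0]) cube([30, 30, 449]);
translate([328, 790, 0]) cube([30, 30, 449]);
translate([741, 790, 0]) cube([30, 30, 449]);
translate([328, 797, 470]) cube([443, 23, 542]);
translate([328, 374, 625]) cube([38, 423, 38]);
translate([733, 374, 625]) cube([38, 423, 38]);
translate([328, 374, 470]) cube([38, 38, 155]);
translate([733, 374, 470]) cube([38, 38, 155]);


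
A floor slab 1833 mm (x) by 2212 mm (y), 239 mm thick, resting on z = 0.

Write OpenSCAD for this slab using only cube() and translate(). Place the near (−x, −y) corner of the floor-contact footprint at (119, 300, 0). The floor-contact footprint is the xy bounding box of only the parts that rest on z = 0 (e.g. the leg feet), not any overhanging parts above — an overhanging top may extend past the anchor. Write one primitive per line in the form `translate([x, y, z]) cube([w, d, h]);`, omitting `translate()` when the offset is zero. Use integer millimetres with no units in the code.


translate([119, 300, 0]) cube([1833, 2212, 239]);


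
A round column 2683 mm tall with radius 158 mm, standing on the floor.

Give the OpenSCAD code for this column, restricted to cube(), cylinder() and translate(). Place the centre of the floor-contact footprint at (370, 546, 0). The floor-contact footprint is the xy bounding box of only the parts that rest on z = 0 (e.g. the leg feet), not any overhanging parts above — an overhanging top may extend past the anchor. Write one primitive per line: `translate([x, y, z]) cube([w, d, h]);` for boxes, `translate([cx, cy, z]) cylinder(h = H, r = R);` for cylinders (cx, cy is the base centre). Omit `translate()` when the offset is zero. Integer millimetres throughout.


translate([370, 546, 0]) cylinder(h = 2683, r = 158);


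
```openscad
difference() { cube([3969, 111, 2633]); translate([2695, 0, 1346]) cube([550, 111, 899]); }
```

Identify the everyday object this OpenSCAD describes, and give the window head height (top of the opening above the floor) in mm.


A wall with a window opening. The window head height is 2245 mm.

A wall with a rectangular opening subtracted — a window. Sill at z = 1346, opening 899 mm tall, so the head is at 1346 + 899 = 2245 mm.


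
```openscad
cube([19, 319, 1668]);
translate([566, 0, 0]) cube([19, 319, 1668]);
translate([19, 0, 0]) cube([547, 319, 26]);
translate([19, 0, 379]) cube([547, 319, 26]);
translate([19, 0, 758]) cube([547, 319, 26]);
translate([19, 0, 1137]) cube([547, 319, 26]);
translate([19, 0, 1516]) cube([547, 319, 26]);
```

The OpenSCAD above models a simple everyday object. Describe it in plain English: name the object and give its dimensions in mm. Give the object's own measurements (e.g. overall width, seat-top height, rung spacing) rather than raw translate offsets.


An open bookshelf. Two side panels, each 19 mm thick, 319 mm deep and 1668 mm tall, stand 585 mm apart (outside-to-outside). Between them sit 5 shelves, each 26 mm thick and 319 mm deep, spanning the full gap between the sides. The bottom shelf rests on the floor (its underside at z = 0) and the clear gap between one shelf's top and the next shelf's underside is 353 mm.


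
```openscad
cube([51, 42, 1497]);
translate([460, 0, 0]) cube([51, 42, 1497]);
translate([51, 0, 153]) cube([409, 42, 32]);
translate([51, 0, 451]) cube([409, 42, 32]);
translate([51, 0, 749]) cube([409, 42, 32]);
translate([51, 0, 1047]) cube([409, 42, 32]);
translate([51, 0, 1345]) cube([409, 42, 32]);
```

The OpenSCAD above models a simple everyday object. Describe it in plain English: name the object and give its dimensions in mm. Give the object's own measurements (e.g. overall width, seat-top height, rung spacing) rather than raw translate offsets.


A straight ladder. Two 51×42 mm vertical rails, 1497 mm tall, stand 511 mm apart (outside-to-outside) with their front faces coplanar on the −y side. 5 rungs, each 42 mm deep and 32 mm tall, span between the inner faces of the rails, front faces flush with the rails. The lowest rung's underside is at z = 153 mm and rungs are spaced 298 mm apart (underside to underside).


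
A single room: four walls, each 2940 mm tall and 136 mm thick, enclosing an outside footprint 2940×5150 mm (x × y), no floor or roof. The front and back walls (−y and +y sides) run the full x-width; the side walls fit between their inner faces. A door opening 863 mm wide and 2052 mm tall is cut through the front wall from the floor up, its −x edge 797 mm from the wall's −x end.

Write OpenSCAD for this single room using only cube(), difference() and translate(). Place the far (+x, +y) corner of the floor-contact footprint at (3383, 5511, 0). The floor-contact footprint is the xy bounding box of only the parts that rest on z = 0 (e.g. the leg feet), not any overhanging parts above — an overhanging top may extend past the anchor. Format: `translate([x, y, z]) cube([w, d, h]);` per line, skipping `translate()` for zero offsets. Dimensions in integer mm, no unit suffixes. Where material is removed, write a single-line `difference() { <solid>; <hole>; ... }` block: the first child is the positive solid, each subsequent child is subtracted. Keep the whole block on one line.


difference() { translate([443, 361, 0]) cube([2940, 136, 2940]); translate([1240, 361, 0]) cube([863, 136, 2052]); }
translate([443, 5375, 0]) cube([2940, 136, 2940]);
translate([443, 497, 0]) cube([136, 4878, 2940]);
translate([3247, 497, 0]) cube([136, 4878, 2940]);


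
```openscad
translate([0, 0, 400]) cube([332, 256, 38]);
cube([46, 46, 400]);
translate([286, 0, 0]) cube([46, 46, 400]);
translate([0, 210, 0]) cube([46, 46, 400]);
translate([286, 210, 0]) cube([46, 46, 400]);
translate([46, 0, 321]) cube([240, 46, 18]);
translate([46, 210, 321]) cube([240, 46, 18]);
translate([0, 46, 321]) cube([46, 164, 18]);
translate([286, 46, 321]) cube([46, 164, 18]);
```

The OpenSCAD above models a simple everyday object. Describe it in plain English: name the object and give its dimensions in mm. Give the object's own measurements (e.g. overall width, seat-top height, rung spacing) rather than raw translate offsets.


A four-legged stool. The seat is a 332×256×38 mm slab whose top surface is at z = 438 mm; four square legs, each 46×46 mm in cross-section, run from the floor (z = 0) to the underside of the seat, each flush with a corner of the seat. Four stretchers, 46 mm wide and 18 mm tall, connect adjacent legs with their undersides at z = 321 mm, each running between the inner faces of the legs it joins and aligned with the legs' outer faces on the other axis.


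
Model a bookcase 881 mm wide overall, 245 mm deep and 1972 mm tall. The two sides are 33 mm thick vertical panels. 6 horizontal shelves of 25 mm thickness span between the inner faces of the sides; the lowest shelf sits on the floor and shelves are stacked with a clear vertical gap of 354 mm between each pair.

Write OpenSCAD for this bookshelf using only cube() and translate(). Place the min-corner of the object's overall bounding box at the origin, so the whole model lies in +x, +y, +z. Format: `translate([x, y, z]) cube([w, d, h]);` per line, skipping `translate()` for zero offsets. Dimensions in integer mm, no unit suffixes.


cube([33, 245, 1972]);
translate([848, 0, 0]) cube([33, 245, 1972]);
translate([33, 0, 0]) cube([815, 245, 25]);
translate([33, 0, 379]) cube([815, 245, 25]);
translate([33, 0, 758]) cube([815, 245, 25]);
translate([33, 0, 1137]) cube([815, 245, 25]);
translate([33, 0, 1516]) cube([815, 245, 25]);
translate([33, 0, 1895]) cube([815, 245, 25]);


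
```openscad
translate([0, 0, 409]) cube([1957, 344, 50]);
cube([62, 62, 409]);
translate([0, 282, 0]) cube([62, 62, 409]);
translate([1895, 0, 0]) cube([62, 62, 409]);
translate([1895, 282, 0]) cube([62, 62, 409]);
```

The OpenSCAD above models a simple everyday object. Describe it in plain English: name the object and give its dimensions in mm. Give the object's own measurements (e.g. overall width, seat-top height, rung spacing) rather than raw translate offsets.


A bench: a 1957×344 mm seat slab, 50 mm thick, top at z = 459 mm, on four 62×62 mm square legs flush with the seat corners and standing on z = 0.


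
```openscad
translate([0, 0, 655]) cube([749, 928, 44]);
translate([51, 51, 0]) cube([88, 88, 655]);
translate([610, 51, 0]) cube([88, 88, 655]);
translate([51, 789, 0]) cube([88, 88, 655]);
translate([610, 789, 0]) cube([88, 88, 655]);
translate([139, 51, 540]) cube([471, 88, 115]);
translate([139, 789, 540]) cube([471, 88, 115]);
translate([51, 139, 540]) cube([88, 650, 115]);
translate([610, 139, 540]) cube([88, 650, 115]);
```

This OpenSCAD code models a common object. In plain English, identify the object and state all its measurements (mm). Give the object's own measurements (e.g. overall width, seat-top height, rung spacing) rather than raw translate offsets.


A rectangular dining table. The top is 749×928×44 mm with its upper surface at z = 699 mm. It stands on four 88×88 mm square legs, each inset 51 mm from the nearest pair of top edges, running from the floor to the underside of the top. Four apron rails, 88 mm thick and 115 mm tall, run between adjacent legs with their top edges flush with the underside of the top and their outer faces flush with the legs' outer faces.


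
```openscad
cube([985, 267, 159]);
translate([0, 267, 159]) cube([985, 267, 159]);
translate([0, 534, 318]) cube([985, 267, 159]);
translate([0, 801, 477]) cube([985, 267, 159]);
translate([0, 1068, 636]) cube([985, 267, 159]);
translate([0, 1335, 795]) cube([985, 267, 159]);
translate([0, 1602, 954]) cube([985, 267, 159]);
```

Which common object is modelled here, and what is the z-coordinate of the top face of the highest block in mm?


A staircase. The total rise is 1113 mm.

7 identical blocks, each offset up and back from the previous — a staircase. Each step is 159 mm tall and there are 7 of them, so the total rise is 7 × 159 = 1113 mm.


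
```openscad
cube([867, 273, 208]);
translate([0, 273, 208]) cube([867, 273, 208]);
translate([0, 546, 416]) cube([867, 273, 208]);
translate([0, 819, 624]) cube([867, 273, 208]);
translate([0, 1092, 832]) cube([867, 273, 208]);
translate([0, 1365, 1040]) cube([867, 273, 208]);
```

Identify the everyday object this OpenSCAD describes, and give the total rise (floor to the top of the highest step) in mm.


A staircase. The total rise is 1248 mm.

6 identical blocks, each offset up and back from the previous — a staircase. Each step is 208 mm tall and there are 6 of them, so the total rise is 6 × 208 = 1248 mm.


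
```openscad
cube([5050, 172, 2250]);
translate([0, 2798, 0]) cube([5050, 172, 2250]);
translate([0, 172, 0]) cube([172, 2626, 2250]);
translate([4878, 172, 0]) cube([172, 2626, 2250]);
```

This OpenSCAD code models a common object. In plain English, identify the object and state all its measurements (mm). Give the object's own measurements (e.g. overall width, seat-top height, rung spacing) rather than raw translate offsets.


The wall frame of a small rectangular building: four walls, each 2250 mm tall and 172 mm thick, enclosing a footprint 5050 mm (x) by 2970 mm (y) outside-to-outside, with no floor or roof. The front and back walls (the −y and +y sides) span the full width; the two side walls fit between them.


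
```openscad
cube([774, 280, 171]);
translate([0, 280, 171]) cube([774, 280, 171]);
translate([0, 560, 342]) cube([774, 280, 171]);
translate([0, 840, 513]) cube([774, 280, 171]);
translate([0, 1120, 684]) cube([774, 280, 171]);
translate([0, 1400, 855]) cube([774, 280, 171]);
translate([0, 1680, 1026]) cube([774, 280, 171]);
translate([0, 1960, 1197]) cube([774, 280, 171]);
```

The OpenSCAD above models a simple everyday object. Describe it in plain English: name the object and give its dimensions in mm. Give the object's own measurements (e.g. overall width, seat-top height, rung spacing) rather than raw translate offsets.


A straight staircase of 8 solid steps. Each step is 774 mm wide (x), 280 mm deep (y, the going) and 171 mm tall (the rise). The first step rests on the floor; each subsequent step sits one going further in +y and one rise higher in +z, directly behind and above the previous step with no overlap.


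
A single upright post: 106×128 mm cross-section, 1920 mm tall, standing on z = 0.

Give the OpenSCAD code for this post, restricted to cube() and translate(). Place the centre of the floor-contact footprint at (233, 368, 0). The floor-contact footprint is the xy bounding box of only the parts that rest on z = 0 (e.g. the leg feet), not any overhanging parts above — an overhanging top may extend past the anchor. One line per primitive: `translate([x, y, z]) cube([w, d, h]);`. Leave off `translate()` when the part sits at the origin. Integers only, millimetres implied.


translate([180, 304, 0]) cube([106, 128, 1920]);


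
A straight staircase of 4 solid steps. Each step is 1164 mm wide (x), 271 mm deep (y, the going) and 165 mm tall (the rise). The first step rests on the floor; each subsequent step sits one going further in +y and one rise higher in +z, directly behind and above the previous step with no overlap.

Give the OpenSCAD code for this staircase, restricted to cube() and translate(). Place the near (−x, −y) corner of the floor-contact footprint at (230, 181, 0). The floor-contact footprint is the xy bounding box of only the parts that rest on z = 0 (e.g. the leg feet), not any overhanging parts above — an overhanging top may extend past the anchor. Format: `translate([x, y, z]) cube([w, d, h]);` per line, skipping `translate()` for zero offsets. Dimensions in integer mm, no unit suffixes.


translate([230, 181, 0]) cube([1164, 271, 165]);
translate([230, 452, 165]) cube([1164, 271, 165]);
translate([230, 723, 330]) cube([1164, 271, 165]);
translate([230, 994, 495]) cube([1164, 271, 165]);


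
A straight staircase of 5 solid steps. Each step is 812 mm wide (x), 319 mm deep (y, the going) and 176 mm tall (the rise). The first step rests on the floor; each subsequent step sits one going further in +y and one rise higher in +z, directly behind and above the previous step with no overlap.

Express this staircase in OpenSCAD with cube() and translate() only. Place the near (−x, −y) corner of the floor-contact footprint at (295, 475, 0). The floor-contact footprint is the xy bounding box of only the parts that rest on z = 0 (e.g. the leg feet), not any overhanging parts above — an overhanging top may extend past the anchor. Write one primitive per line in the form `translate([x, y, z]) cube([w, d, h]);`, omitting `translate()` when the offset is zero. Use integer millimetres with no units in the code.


translate([295, 475, 0]) cube([812, 319, 176]);
translate([295, 794, 176]) cube([812, 319, 176]);
translate([295, 1113, 352]) cube([812, 319, 176]);
translate([295, 1432, 528]) cube([812, 319, 176]);
translate([295, 1751, 704]) cube([812, 319, 176]);


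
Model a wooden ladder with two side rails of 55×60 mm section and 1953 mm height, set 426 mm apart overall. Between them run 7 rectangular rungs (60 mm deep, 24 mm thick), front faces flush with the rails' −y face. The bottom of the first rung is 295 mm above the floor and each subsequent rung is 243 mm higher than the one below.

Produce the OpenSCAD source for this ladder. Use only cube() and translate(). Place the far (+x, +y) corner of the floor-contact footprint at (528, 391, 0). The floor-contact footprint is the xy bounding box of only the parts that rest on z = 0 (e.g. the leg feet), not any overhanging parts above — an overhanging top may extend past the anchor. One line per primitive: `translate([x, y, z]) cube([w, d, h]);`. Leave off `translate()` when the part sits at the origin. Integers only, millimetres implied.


// rung span = 426 - 2*55 = 316
// rung[k] z = 295 + k*243
translate([102, 331, 0]) cube([55, 60, 1953]);
translate([473, 331, 0]) cube([55, 60, 1953]);
translate([157, 331, 295]) cube([316, 60, 24]);
translate([157, 331, 538]) cube([316, 60, 24]);
translate([157, 331, 781]) cube([316, 60, 24]);
translate([157, 331, 1024]) cube([316, 60, 24]);
translate([157, 331, 1267]) cube([316, 60, 24]);
translate([157, 331, 1510]) cube([316, 60, 24]);
translate([157, 331, 1753]) cube([316, 60, 24]);


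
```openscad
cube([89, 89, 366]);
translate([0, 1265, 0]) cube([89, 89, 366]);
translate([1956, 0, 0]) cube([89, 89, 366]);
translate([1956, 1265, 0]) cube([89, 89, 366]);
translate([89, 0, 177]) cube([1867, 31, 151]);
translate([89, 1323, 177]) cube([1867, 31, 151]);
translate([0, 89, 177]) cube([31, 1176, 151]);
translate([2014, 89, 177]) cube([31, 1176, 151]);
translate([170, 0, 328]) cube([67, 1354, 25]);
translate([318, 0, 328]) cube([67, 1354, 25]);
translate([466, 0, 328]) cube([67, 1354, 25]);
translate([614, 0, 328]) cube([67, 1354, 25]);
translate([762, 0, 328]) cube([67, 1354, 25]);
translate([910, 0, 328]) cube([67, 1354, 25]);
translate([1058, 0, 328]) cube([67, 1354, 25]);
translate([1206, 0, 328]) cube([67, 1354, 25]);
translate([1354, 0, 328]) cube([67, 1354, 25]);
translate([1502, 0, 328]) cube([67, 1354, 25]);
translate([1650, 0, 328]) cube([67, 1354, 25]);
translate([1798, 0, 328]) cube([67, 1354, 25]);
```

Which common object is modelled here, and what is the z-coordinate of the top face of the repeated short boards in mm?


A bed frame. The slat-top height is 353 mm.

Four posts, four rails, and a row of slats — a bed frame. Slats sit on the rails at z = 177 + 151 = 328; with slat thickness 25, the top is 353 mm.


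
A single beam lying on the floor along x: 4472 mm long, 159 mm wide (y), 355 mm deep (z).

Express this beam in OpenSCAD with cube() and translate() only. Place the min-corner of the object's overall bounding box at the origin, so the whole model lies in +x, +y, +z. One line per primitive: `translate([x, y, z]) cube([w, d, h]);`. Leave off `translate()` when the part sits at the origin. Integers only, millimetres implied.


cube([4472, 159, 355]);


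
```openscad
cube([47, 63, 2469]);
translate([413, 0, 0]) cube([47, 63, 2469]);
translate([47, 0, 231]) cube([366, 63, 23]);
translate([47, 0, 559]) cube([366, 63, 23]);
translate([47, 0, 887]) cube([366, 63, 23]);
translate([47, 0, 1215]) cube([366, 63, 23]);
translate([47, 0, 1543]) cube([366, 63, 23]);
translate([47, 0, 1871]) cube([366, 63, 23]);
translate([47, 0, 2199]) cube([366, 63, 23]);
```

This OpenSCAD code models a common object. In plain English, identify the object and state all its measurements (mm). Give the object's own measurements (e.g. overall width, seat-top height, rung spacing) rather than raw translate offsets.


A straight ladder. Two 47×63 mm vertical rails, 2469 mm tall, stand 460 mm apart (outside-to-outside) with their front faces coplanar on the −y side. 7 rungs, each 63 mm deep and 23 mm tall, span between the inner faces of the rails, front faces flush with the rails. The lowest rung's underside is at z = 231 mm and rungs are spaced 328 mm apart (underside to underside).


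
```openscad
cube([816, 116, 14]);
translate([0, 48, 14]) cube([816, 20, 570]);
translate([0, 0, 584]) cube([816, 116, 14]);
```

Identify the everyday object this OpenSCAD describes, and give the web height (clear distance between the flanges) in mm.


An I-beam. The web height is 570 mm.

Two wide flanges with a thin centred web — an I-beam. Overall 598 mm minus two 14 mm flanges gives a web of 598 − 2·14 = 570 mm.


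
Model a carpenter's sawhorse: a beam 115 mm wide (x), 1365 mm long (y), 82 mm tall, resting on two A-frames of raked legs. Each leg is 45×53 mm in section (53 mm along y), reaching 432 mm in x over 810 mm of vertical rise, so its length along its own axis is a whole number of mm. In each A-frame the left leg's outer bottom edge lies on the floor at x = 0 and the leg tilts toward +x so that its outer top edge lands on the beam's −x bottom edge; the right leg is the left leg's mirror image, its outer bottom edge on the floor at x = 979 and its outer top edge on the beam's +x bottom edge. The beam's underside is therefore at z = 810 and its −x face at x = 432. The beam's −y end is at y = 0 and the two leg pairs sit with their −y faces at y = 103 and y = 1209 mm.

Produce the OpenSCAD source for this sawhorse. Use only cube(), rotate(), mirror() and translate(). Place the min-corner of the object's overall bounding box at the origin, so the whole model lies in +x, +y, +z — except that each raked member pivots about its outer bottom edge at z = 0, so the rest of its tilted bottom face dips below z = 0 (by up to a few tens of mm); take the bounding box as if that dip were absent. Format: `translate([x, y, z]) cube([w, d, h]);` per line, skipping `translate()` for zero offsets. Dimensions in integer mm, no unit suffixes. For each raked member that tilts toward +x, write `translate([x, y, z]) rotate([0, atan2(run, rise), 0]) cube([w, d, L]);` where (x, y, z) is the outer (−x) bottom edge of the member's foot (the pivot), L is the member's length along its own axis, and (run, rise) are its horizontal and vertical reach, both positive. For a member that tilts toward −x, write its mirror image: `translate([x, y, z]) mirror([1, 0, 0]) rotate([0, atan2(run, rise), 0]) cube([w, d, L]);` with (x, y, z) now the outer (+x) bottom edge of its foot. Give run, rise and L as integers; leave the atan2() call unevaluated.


// leg length = √(432² + 810²) = 918
// right-leg outer foot x = 2·432 + 115 = 979
// beam min-corner = (432, 0, 810)
translate([432, 0, 810]) cube([115, 1365, 82]);
translate([0, 103, 0]) rotate([0, atan2(432, 810), 0]) cube([45, 53, 918]);
translate([979, 103, 0]) mirror([1, 0, 0]) rotate([0, atan2(432, 810), 0]) cube([45, 53, 918]);
translate([0, 1209, 0]) rotate([0, atan2(432, 810), 0]) cube([45, 53, 918]);
translate([979, 1209, 0]) mirror([1, 0, 0]) rotate([0, atan2(432, 810), 0]) cube([45, 53, 918]);


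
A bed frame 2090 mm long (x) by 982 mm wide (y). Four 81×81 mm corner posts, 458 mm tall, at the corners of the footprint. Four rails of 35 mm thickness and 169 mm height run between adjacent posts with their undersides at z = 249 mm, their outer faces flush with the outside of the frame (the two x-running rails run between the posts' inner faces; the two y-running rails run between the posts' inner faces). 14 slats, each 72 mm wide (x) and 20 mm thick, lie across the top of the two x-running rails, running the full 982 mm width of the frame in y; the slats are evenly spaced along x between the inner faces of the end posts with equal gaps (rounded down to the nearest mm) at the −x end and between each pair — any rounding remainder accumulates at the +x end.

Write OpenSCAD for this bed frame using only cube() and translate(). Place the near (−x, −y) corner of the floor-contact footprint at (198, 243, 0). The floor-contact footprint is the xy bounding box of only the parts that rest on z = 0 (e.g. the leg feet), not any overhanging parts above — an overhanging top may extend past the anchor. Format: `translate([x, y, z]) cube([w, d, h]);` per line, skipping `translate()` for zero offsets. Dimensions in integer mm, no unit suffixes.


// slat z = rail_z + rail_h = 249 + 169 = 418
// slat gap = ⌊(1928 − 14·72) / 15⌋ = 61
translate([198, 243, 0]) cube([81, 81, 458]);
translate([198, 1144, 0]) cube([81, 81, 458]);
translate([2207, 243, 0]) cube([81, 81, 458]);
translate([2207, 1144, 0]) cube([81, 81, 458]);
translate([279, 243, 249]) cube([1928, 35, 169]);
translate([279, 1190, 249]) cube([1928, 35, 169]);
translate([198, 324, 249]) cube([35, 820, 169]);
translate([2253, 324, 249]) cube([35, 820, 169]);
translate([340, 243, 418]) cube([72, 982, 20]);
translate([473, 243, 418]) cube([72, 982, 20]);
translate([606, 243, 418]) cube([72, 982, 20]);
translate([739, 243, 418]) cube([72, 982, 20]);
translate([872, 243, 418]) cube([72, 982, 20]);
translate([1005, 243, 418]) cube([72, 982, 20]);
translate([1138, 243, 418]) cube([72, 982, 20]);
translate([1271, 243, 418]) cube([72, 982, 20]);
translate([1404, 243, 418]) cube([72, 982, 20]);
translate([1537, 243, 418]) cube([72, 982, 20]);
translate([1670, 243, 418]) cube([72, 982, 20]);
translate([1803, 243, 418]) cube([72, 982, 20]);
translate([1936, 243, 418]) cube([72, 982, 20]);
translate([2069, 243, 418]) cube([72, 982, 20]);


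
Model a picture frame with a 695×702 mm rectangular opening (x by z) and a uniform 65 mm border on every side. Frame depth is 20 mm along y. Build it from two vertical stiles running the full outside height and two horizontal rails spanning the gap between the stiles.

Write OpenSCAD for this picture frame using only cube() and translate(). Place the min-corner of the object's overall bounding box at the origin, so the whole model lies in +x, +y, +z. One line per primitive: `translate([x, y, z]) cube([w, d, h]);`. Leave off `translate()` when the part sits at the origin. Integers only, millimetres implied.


cube([65, 20, 832]);
translate([760, 0, 0]) cube([65, 20, 832]);
translate([65, 0, 0]) cube([695, 20, 65]);
translate([65, 0, 767]) cube([695, 20, 65]);


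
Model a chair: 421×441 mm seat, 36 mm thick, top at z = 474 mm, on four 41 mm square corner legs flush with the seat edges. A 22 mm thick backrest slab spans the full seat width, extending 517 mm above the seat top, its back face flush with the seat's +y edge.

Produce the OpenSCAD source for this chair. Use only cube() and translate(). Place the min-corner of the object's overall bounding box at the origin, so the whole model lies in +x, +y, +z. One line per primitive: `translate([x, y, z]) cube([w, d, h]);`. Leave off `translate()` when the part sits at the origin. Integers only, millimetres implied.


translate([0, 0, 438]) cube([421, 441, 36]);
cube([41, 41, 438]);
translate([380, 0, 0]) cube([41, 41, 438]);
translate([0, 400, 0]) cube([41, 41, 438]);
translate([380, 400, 0]) cube([41, 41, 438]);
translate([0, 419, 474]) cube([421, 22, 517]);


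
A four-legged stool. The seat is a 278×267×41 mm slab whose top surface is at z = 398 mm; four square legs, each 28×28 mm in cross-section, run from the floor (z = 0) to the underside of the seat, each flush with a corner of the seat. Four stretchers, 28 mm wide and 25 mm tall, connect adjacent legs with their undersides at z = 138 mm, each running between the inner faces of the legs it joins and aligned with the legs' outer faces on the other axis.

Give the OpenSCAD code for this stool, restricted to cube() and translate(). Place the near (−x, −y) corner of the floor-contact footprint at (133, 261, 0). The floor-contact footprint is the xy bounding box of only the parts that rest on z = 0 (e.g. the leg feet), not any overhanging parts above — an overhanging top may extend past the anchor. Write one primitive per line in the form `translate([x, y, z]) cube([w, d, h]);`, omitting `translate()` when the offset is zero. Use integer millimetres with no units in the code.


translate([133, 261, 357]) cube([278, 267, 41]);
translate([133, 261, 0]) cube([28, 28, 357]);
translate([383, 261, 0]) cube([28, 28, 357]);
translate([133, 500, 0]) cube([28, 28, 357]);
translate([383, 500, 0]) cube([28, 28, 357]);
translate([161, 261, 138]) cube([222, 28, 25]);
translate([161, 500, 138]) cube([222, 28, 25]);
translate([133, 289, 138]) cube([28, 211, 25]);
translate([383, 289, 138]) cube([28, 211, 25]);


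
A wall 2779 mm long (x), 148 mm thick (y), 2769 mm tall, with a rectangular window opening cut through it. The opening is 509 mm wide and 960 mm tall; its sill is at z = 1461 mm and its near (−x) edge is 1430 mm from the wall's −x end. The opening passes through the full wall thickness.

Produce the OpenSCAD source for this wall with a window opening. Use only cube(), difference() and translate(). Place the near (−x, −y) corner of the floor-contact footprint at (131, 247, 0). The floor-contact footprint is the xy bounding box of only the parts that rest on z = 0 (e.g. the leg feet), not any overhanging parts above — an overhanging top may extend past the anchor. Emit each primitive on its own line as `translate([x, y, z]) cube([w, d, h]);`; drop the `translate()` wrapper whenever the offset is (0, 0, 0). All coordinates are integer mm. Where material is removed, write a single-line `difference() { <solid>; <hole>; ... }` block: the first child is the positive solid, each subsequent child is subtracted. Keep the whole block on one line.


difference() { translate([131, 247, 0]) cube([2779, 148, 2769]); translate([1561, 247, 1461]) cube([509, 148, 960]); }
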